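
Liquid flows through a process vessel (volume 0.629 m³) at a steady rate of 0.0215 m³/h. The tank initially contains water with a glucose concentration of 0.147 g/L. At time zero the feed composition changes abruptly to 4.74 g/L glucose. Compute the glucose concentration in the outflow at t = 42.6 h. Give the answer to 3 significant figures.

3.67 g/L

Accumulation = in − out for the solute gives V dC/dt = Q(C_in − C).
Rewrite as dC/dt + C/τ = C_in/τ, τ = V/Q = 29.256 h.
Solution: C(t) = C_in + (C₀ − C_in) e^(−t/τ).
C(42.6) = 4.74 + (0.147 − 4.74)·e^(−42.6/29.256) = 4.74 + (-4.5930)·0.23314 = 3.6692 g/L.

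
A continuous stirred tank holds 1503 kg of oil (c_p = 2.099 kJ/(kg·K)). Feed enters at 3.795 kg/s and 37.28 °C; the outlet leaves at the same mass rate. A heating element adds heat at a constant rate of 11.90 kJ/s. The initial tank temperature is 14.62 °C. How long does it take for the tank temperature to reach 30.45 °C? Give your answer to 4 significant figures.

M c_p dT/dt = ṁ c_p (T_in − T) + Q̇.
τ = M/ṁ = 396.047 s; T_ss = T_in + Q̇/(ṁ c_p) = 38.7739 °C.
T(t) = T_ss + (T₀ − T_ss) e^(−t/τ). Set T = 30.45:
e^(−t/τ) = (30.45 − 38.7739)/(14.62 − 38.7739) = 0.344619
t = −396.047 · ln(0.344619) = 421.915 s.

421.9 s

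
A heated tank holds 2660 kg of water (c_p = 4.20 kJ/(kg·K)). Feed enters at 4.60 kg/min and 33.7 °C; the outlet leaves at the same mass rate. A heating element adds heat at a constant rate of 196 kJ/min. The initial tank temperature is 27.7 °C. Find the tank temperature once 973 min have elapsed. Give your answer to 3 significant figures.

M c_p dT/dt = ṁ c_p (T_in − T) + Q̇.
Rearrange: dT/dt = (T_ss − T)/τ with τ = M/ṁ = 578.26 min and T_ss = T_in + Q̇/(ṁ c_p) = 43.845 °C.
Solution: T(t) = T_ss + (T₀ − T_ss) e^(−t/τ).
T(973) = 43.845 + (-16.145)·e^(−973/578.26) = 43.845 + (-16.145)·0.18588 = 40.844 °C.

40.8 °C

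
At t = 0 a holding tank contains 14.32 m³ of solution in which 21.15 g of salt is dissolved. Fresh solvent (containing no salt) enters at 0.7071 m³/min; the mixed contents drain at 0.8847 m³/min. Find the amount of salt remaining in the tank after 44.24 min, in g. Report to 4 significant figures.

0.4020 g

Let m(t) be the amount of salt. Volume: V(t) = V₀ + (Q_in − Q_out) t = 14.32 − 0.177600 t; V(44.24) = 6.46298 m³.
No salt enters, so dm/dt = −Q_out · (m/V).
Separate: dm/m = −Q_out dt/V(t) ⇒ ln(m/m₀) = −(Q_out/(Q_in−Q_out)) ln(V/V₀).
m = m₀ (V₀/V)^(Q_out/(Q_in−Q_out)) = 21.15 × (14.32/6.46298)^(-4.98142) = 0.401955 g.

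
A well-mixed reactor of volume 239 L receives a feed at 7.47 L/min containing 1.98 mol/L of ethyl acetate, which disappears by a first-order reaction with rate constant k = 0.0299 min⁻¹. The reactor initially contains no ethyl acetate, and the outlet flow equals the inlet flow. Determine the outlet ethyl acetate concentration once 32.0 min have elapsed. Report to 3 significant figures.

Accumulation = in − out − consumed: V dC/dt = Q C_in − Q C − k V C.
dC/dt = (Q/V) C_in − (Q/V + k) C; effective rate a = Q/V + k = 0.031255 + 0.0299 = 0.061155 min⁻¹.
C_ss = Q C_in/(Q + kV) = 1.0119 mol/L; C(t) = C_ss + (C₀ − C_ss) e^(−a t).
C(32.0) = 1.0119 + (-1.0119)·e^(−0.061155·32.0) = 1.0119 + (-1.0119)·0.14129 = 0.86897 mol/L.

0.869 mol/L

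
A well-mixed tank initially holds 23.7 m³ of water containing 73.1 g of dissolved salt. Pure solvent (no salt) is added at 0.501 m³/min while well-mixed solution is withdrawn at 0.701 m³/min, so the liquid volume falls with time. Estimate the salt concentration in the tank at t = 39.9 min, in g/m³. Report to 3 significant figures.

Total volume: dV/dt = Q_in − Q_out = -0.20000 m³/min, so V(t) = 23.7 − 0.20000 t and V(39.9) = 15.720 m³.
No salt enters, so dm/dt = −Q_out · (m/V).
dm/m = −Q_out dt/(V₀ − 0.20000 t); integrating gives ln(m/m₀) = −(Q_out/(Q_in−Q_out)) ln(V/V₀).
m = m₀ (V₀/V)^(Q_out/(Q_in−Q_out)) = 73.1 × (23.7/15.720)^(-3.5050) = 17.338 g.
C = m/V = 17.338/15.720 = 1.1029 g/m³.

1.10 g/m³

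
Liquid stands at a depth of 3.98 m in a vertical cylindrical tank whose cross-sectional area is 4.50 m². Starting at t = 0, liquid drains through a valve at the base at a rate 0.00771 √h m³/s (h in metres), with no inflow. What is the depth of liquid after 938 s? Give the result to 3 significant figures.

A dh/dt = −Q_out = −0.00771 √h.
∫ h^(−1/2) dh = −(0.00771/A) ∫ dt, giving 2√h = 2√h₀ − (0.00771/A) t.
√h = √3.98 − 0.00771·938/(2·4.50) = 1.9950 − 0.80355 = 1.1914.
h = 1.1914² = 1.4195 m.

1.42 m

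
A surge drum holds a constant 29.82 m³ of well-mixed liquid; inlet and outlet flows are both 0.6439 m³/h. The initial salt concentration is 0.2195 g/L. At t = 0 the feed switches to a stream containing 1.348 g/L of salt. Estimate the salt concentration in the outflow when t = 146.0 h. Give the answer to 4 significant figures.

Transient balance on the dissolved component: V dC/dt = Q(C_in − C).
Time constant τ = V/Q = 29.82/0.6439 = 46.3115 h.
This is linear first-order; C(t) = C_in + (C₀ − C_in) e^(−t/τ).
C(146.0) = 1.348 + (0.2195 − 1.348)·e^(−146.0/46.3115) = 1.348 + (-1.12850)·0.0427425 = 1.29977 g/L.

1.300 g/L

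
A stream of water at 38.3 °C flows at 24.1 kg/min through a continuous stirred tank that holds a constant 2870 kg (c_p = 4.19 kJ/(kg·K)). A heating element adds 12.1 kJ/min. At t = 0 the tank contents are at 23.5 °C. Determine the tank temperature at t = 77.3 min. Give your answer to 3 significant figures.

First-law balance (no shaft work): M c_p dT/dt = ṁ c_p (T_in − T) + 12.1.
Rearrange: dT/dt = (T_ss − T)/τ with τ = M/ṁ = 119.09 min and T_ss = T_in + Q̇/(ṁ c_p) = 38.420 °C.
Solution: T(t) = T_ss + (T₀ − T_ss) e^(−t/τ).
T(77.3) = 38.420 + (-14.920)·e^(−77.3/119.09) = 38.420 + (-14.920)·0.52251 = 30.624 °C.

30.6 °C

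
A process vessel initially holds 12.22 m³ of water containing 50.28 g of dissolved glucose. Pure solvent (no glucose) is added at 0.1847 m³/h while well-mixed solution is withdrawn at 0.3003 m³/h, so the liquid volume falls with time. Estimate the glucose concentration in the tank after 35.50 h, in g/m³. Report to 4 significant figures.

Total volume: dV/dt = Q_in − Q_out = -0.115600 m³/h, so V(t) = 12.22 − 0.115600 t and V(35.50) = 8.11620 m³.
Solute balance: dm/dt = 0 − Q_out C = −Q_out m/V(t).
dm/m = −Q_out dt/(V₀ − 0.115600 t); integrating gives ln(m/m₀) = −(Q_out/(Q_in−Q_out)) ln(V/V₀).
m = m₀ (V₀/V)^(Q_out/(Q_in−Q_out)) = 50.28 × (12.22/8.11620)^(-2.59775) = 17.3671 g.
C = m/V = 17.3671/8.11620 = 2.13981 g/m³.

2.140 g/m³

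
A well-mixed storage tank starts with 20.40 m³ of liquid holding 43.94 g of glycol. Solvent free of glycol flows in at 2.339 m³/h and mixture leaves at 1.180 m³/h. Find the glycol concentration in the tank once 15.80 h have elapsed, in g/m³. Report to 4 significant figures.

0.5912 g/m³

Let m(t) be the amount of glycol. Volume: V(t) = V₀ + (Q_in − Q_out) t = 20.40 + 1.15900 t; V(15.80) = 38.7122 m³.
Species balance (pure solvent in): dm/dt = −Q_out · m/V(t).
Separate: dm/m = −Q_out dt/V(t) ⇒ ln(m/m₀) = −(Q_out/(Q_in−Q_out)) ln(V/V₀).
m = m₀ (V₀/V)^(Q_out/(Q_in−Q_out)) = 43.94 × (20.40/38.7122)^(1.01812) = 22.8877 g.
C = m/V = 22.8877/38.7122 = 0.591226 g/m³.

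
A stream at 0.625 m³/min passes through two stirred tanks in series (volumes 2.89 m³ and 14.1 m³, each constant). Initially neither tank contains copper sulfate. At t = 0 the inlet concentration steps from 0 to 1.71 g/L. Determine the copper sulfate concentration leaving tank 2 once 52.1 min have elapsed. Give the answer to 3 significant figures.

1.50 g/L

Species balance on tank i: dCᵢ/dt = (Cᵢ₋₁ − Cᵢ)/τᵢ with τᵢ = Vᵢ/Q.
τ₁ = 2.89/0.625 = 4.6240 min; τ₂ = 14.1/0.625 = 22.560 min.
Tank 1: C₁ = C_in(1 − e^(−t/τ₁)). Tank 2 (τ₁ ≠ τ₂): C₂ = C_in[1 − (τ₁ e^(−t/τ₁) − τ₂ e^(−t/τ₂))/(τ₁ − τ₂)].
At t = 52.1: e^(−t/τ₁) = 1.2784e-05, e^(−t/τ₂) = 0.099321.
C₂ = 1.71·[1 − (4.6240·1.2784e-05 − 22.560·0.099321)/(-17.936)] = 1.71·0.87508 = 1.4964 g/L.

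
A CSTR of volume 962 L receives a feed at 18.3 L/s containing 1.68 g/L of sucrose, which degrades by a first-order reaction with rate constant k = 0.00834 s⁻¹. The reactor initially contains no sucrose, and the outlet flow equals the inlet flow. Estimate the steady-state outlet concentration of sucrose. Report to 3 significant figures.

Accumulation = in − out − consumed: V dC/dt = Q C_in − Q C − k V C.
At steady state: 0 = Q C_in − (Q + kV) C_ss, so C_ss = Q C_in/(Q + kV).
C_ss = 18.3·1.68/(18.3 + 0.00834·962) = 30.744/26.323 = 1.1679 g/L.

1.17 g/L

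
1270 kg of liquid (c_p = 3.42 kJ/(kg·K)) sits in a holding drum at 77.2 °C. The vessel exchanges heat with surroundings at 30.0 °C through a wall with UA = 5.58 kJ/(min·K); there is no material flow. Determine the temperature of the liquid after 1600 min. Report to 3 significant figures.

Energy balance: M c_p dT/dt = −UA(T − T_amb).
dT/dt = (T_ss − T)/τ with T_ss = T_amb = 30.000 °C, τ = M c_p/UA = 1270·3.42/5.58 = 778.39 min.
T approaches T_ss exponentially: T(t) = T_ss + (T₀ − T_ss) e^(−t/τ).
T(1600) = 30.000 + (47.200)·0.12802 = 36.043 °C.

36.0 °C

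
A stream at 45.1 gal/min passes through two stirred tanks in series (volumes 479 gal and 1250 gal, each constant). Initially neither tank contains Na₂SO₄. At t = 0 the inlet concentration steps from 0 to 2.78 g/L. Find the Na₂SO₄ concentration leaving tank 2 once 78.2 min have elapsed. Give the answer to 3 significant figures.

Time constants: τᵢ = Vᵢ/Q for each well-mixed tank.
τ₁ = 479/45.1 = 10.621 min; τ₂ = 1250/45.1 = 27.716 min.
Tank 1: C₁ = C_in(1 − e^(−t/τ₁)). Tank 2 (τ₁ ≠ τ₂): C₂ = C_in[1 − (τ₁ e^(−t/τ₁) − τ₂ e^(−t/τ₂))/(τ₁ − τ₂)].
At t = 78.2: e^(−t/τ₁) = 0.00063437, e^(−t/τ₂) = 0.059519.
C₂ = 2.78·[1 − (10.621·0.00063437 − 27.716·0.059519)/(-17.095)] = 2.78·0.90390 = 2.5128 g/L.

2.51 g/L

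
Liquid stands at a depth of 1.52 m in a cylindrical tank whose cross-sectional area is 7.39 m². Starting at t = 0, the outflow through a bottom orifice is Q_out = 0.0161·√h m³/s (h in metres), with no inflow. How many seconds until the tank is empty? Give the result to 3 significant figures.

Volume balance on the tank: A dh/dt = −0.0161 √h.
Separate and integrate: 2(√h − √h₀) = −(0.0161/A) t.
Set h = 0: 2√h₀ = (0.0161/A) t_empty ⇒ t_empty = 2A√h₀/0.0161.
t_empty = 2·7.39·√1.52/0.0161 = 14.780·1.2329/0.0161 = 1131.8 s.

1130 s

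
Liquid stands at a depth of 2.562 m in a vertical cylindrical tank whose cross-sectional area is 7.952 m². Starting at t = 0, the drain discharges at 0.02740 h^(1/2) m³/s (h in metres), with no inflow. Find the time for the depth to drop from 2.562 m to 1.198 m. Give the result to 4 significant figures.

293.8 s

With no inflow, A dh/dt = −0.02740 √h.
This is separable: 2 d(√h)/dt = −0.02740/A, so √h = √h₀ − (0.02740/(2A)) t.
t = 2A(√h₀ − √h)/0.02740 = 2·7.952·(√2.562 − √1.198)/0.02740
  = 15.9040 × (1.60062 − 1.09453) / 0.02740 = 293.756 s.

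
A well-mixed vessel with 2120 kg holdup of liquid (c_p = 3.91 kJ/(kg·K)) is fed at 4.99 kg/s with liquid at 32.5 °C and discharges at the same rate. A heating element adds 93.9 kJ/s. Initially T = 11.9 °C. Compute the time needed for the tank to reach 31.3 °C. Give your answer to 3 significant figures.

Energy balance: M c_p dT/dt = ṁ c_p (T_in − T) + 93.9.
τ = M/ṁ = 424.85 s; T_ss = T_in + Q̇/(ṁ c_p) = 37.313 °C.
T(t) = T_ss + (T₀ − T_ss) e^(−t/τ). Set T = 31.3:
e^(−t/τ) = (31.3 − 37.313)/(11.9 − 37.313) = 0.23660
t = −424.85 · ln(0.23660) = 612.37 s.

612 s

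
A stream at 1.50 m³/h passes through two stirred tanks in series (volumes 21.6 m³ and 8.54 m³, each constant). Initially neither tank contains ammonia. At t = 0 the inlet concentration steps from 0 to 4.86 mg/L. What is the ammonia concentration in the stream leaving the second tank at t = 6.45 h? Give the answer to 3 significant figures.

Species balance on tank i: dCᵢ/dt = (Cᵢ₋₁ − Cᵢ)/τᵢ with τᵢ = Vᵢ/Q.
τ₁ = 21.6/1.50 = 14.400 h; τ₂ = 8.54/1.50 = 5.6933 h.
Solving the cascade with C₁(0)=C₂(0)=0 gives C₂(t) = C_in[1 − (τ₁ e^(−t/τ₁) − τ₂ e^(−t/τ₂))/(τ₁ − τ₂)].
At t = 6.45: e^(−t/τ₁) = 0.63896, e^(−t/τ₂) = 0.32210.
C₂ = 4.86·[1 − (14.400·0.63896 − 5.6933·0.32210)/(8.7067)] = 4.86·0.15384 = 0.74769 mg/L.

0.748 mg/L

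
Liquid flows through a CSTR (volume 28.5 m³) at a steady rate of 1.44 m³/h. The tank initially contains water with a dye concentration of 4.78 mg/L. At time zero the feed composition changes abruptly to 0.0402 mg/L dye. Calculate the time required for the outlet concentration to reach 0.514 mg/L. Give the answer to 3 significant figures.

Species balance: V dC/dt = Q(C_in − C) ⇒ τ = V/Q = 19.792 h.
C(t) = C_in + (C₀ − C_in) e^(−t/τ). Set C = 0.514 and solve for t:
e^(−t/τ) = (C − C_in)/(C₀ − C_in) = (0.514 − 0.0402)/(4.78 − 0.0402) = 0.099962
t = −τ ln(…) = 19.792 × 2.3030 = 45.580 h.

45.6 h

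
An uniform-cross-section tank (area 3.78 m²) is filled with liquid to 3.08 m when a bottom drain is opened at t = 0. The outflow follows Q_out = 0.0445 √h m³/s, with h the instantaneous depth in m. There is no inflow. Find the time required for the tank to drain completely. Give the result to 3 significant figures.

Mass balance (ρ constant): A dh/dt = −0.0445 √h.
This is separable: 2 d(√h)/dt = −0.0445/A, so √h = √h₀ − (0.0445/(2A)) t.
Tank is empty when √h = 0: t_empty = 2A√h₀/0.0445.
t_empty = 2·3.78·√3.08/0.0445 = 7.5600·1.7550/0.0445 = 298.15 s.

298 s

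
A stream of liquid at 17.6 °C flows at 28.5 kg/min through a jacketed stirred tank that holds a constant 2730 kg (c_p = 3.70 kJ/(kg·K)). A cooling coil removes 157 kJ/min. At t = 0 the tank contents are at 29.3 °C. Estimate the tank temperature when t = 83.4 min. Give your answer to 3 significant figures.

M c_p dT/dt = ṁ c_p (T_in − T) − Q̇.
Rearrange: dT/dt = (T_ss − T)/τ with τ = M/ṁ = 95.789 min and T_ss = T_in − Q̇/(ṁ c_p) = 16.111 °C.
Integrating: T(t) = T_ss + (T₀ − T_ss) e^(−t/τ).
T(83.4) = 16.111 + (13.189)·e^(−83.4/95.789) = 16.111 + (13.189)·0.41868 = 21.633 °C.

21.6 °C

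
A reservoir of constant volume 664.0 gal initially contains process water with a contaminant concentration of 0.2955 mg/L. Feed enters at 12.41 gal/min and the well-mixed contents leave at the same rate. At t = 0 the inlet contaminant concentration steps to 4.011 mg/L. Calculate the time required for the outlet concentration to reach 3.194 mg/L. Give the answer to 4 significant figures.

81.04 min

Species balance: V dC/dt = Q(C_in − C) ⇒ τ = V/Q = 53.5052 min.
C(t) = C_in + (C₀ − C_in) e^(−t/τ). Set C = 3.194 and solve for t:
e^(−t/τ) = (C − C_in)/(C₀ − C_in) = (3.194 − 4.011)/(0.2955 − 4.011) = 0.219890
t = −τ ln(…) = 53.5052 × 1.51463 = 81.0406 min.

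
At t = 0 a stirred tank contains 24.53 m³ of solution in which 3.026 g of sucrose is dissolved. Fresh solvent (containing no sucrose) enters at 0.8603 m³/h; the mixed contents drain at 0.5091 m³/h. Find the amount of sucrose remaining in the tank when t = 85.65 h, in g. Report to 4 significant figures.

0.9485 g

Total volume: dV/dt = Q_in − Q_out = 0.351200 m³/h, so V(t) = 24.53 + 0.351200 t and V(85.65) = 54.6103 m³.
Solute balance: dm/dt = 0 − Q_out C = −Q_out m/V(t).
dm/m = −Q_out dt/(V₀ + 0.351200 t); integrating gives ln(m/m₀) = −(Q_out/(Q_in−Q_out)) ln(V/V₀).
m = m₀ (V₀/V)^(Q_out/(Q_in−Q_out)) = 3.026 × (24.53/54.6103)^(1.44960) = 0.948464 g.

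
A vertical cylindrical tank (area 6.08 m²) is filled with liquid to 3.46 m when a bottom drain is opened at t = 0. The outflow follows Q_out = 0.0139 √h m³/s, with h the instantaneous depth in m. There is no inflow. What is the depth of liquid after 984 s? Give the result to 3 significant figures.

With no inflow, A dh/dt = −0.0139 √h.
This is separable: 2 d(√h)/dt = −0.0139/A, so √h = √h₀ − (0.0139/(2A)) t.
√h = √3.46 − 0.0139·984/(2·6.08) = 1.8601 − 1.1248 = 0.73530.
h = 0.73530² = 0.54067 m.

0.541 m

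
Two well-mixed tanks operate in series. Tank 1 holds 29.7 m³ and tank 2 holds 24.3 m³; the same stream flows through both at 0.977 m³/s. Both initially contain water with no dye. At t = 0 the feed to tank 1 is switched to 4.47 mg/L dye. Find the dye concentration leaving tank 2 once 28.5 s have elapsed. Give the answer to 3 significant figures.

Species balance on tank i: dCᵢ/dt = (Cᵢ₋₁ − Cᵢ)/τᵢ with τᵢ = Vᵢ/Q.
τ₁ = 29.7/0.977 = 30.399 s; τ₂ = 24.3/0.977 = 24.872 s.
Tank 1: C₁ = C_in(1 − e^(−t/τ₁)). Tank 2 (τ₁ ≠ τ₂): C₂ = C_in[1 − (τ₁ e^(−t/τ₁) − τ₂ e^(−t/τ₂))/(τ₁ − τ₂)].
At t = 28.5: e^(−t/τ₁) = 0.39160, e^(−t/τ₂) = 0.31795.
C₂ = 4.47·[1 − (30.399·0.39160 − 24.872·0.31795)/(5.5271)] = 4.47·0.27699 = 1.2382 mg/L.

1.24 mg/L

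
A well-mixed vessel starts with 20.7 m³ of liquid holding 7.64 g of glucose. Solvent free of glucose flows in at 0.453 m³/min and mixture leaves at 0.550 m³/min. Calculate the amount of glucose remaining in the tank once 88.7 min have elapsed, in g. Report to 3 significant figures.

0.363 g

Total volume: dV/dt = Q_in − Q_out = -0.097000 m³/min, so V(t) = 20.7 − 0.097000 t and V(88.7) = 12.096 m³.
No glucose enters, so dm/dt = −Q_out · (m/V).
Separate: dm/m = −Q_out dt/V(t) ⇒ ln(m/m₀) = −(Q_out/(Q_in−Q_out)) ln(V/V₀).
m = m₀ (V₀/V)^(Q_out/(Q_in−Q_out)) = 7.64 × (20.7/12.096)^(-5.6701) = 0.36318 g.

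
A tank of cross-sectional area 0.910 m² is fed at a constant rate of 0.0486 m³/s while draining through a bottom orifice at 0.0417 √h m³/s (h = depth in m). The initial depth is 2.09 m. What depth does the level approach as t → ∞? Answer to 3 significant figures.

1.36 m

Level balance: A dh/dt = 0.0486 − 0.0417 √h. Setting dh/dt = 0:
Q_in = 0.0417 √h_ss ⇒ √h_ss = 0.0486/0.0417 = 1.1655.
h_ss = 1.1655² = 1.3583 m. (Since h₀ = 2.09 m > h_ss, the level will fall toward this value.)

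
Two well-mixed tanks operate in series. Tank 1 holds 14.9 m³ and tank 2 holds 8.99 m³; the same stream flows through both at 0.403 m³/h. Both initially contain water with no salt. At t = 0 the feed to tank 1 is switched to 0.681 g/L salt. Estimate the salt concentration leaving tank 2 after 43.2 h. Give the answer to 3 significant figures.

0.297 g/L

Species balance on tank i: dCᵢ/dt = (Cᵢ₋₁ − Cᵢ)/τᵢ with τᵢ = Vᵢ/Q.
τ₁ = 14.9/0.403 = 36.973 h; τ₂ = 8.99/0.403 = 22.308 h.
Solving the cascade with C₁(0)=C₂(0)=0 gives C₂(t) = C_in[1 − (τ₁ e^(−t/τ₁) − τ₂ e^(−t/τ₂))/(τ₁ − τ₂)].
At t = 43.2: e^(−t/τ₁) = 0.31085, e^(−t/τ₂) = 0.14420.
C₂ = 0.681·[1 − (36.973·0.31085 − 22.308·0.14420)/(14.665)] = 0.681·0.43564 = 0.29667 g/L.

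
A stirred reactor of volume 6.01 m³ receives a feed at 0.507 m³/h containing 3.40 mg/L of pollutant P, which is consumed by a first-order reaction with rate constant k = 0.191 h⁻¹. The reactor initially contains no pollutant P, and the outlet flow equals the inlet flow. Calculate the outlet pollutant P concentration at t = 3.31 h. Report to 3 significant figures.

Accumulation = in − out − consumed: V dC/dt = Q C_in − Q C − k V C.
dC/dt = (Q/V) C_in − (Q/V + k) C; effective rate a = Q/V + k = 0.084359 + 0.191 = 0.27536 h⁻¹.
C_ss = Q C_in/(Q + kV) = 1.0416 mg/L; C(t) = C_ss + (C₀ − C_ss) e^(−a t).
C(3.31) = 1.0416 + (-1.0416)·e^(−0.27536·3.31) = 1.0416 + (-1.0416)·0.40195 = 0.62295 mg/L.

0.623 mg/L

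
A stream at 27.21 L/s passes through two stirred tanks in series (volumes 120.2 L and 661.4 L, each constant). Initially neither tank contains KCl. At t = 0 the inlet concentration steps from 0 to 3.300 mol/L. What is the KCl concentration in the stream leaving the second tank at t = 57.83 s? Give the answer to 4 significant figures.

2.926 mol/L

Time constants: τᵢ = Vᵢ/Q for each well-mixed tank.
τ₁ = 120.2/27.21 = 4.41749 s; τ₂ = 661.4/27.21 = 24.3072 s.
Solving the cascade with C₁(0)=C₂(0)=0 gives C₂(t) = C_in[1 − (τ₁ e^(−t/τ₁) − τ₂ e^(−t/τ₂))/(τ₁ − τ₂)].
At t = 57.83: e^(−t/τ₁) = 2.06344e-06, e^(−t/τ₂) = 0.0926315.
C₂ = 3.300·[1 − (4.41749·2.06344e-06 − 24.3072·0.0926315)/(-19.8897)] = 3.300·0.886796 = 2.92643 mol/L.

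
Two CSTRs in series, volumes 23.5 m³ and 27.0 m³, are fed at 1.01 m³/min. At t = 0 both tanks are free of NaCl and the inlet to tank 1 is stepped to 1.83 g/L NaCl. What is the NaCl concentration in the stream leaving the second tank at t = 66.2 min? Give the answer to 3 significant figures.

1.36 g/L

Time constants: τᵢ = Vᵢ/Q for each well-mixed tank.
τ₁ = 23.5/1.01 = 23.267 min; τ₂ = 27.0/1.01 = 26.733 min.
Tank 1: C₁ = C_in(1 − e^(−t/τ₁)). Tank 2 (τ₁ ≠ τ₂): C₂ = C_in[1 − (τ₁ e^(−t/τ₁) − τ₂ e^(−t/τ₂))/(τ₁ − τ₂)].
At t = 66.2: e^(−t/τ₁) = 0.058123, e^(−t/τ₂) = 0.084048.
C₂ = 1.83·[1 − (23.267·0.058123 − 26.733·0.084048)/(-3.4653)] = 1.83·0.74189 = 1.3577 g/L.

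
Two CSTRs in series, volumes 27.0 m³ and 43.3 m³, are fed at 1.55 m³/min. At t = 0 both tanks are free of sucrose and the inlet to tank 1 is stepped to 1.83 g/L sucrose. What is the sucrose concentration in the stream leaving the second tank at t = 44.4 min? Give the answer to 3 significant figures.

Time constants: τᵢ = Vᵢ/Q for each well-mixed tank.
τ₁ = 27.0/1.55 = 17.419 min; τ₂ = 43.3/1.55 = 27.935 min.
Tank 1: C₁ = C_in(1 − e^(−t/τ₁)). Tank 2 (τ₁ ≠ τ₂): C₂ = C_in[1 − (τ₁ e^(−t/τ₁) − τ₂ e^(−t/τ₂))/(τ₁ − τ₂)].
At t = 44.4: e^(−t/τ₁) = 0.078168, e^(−t/τ₂) = 0.20405.
C₂ = 1.83·[1 − (17.419·0.078168 − 27.935·0.20405)/(-10.516)] = 1.83·0.58743 = 1.0750 g/L.

1.07 g/L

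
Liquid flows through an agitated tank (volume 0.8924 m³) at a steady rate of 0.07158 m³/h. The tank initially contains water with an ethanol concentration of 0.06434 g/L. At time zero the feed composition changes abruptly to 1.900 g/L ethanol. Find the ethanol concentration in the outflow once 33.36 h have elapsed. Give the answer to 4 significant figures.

Mass balance on the solute (V constant): V dC/dt = Q(C_in − C).
So dC/dt = (C_in − C)/τ with τ = V/Q = 0.8924/0.07158 = 12.4672 h.
Integrating: C(t) = C_in + (C₀ − C_in) e^(−t/τ).
C(33.36) = 1.900 + (0.06434 − 1.900)·e^(−33.36/12.4672) = 1.900 + (-1.83566)·0.0688498 = 1.77362 g/L.

1.774 g/L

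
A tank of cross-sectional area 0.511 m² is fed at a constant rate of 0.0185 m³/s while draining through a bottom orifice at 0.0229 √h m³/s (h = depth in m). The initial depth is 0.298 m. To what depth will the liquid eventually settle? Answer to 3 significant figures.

0.653 m

A dh/dt = Q_in − 0.0229 √h. Steady state requires inflow = outflow:
Q_in = 0.0229 √h_ss ⇒ √h_ss = 0.0185/0.0229 = 0.80786.
h_ss = 0.80786² = 0.65264 m. (Since h₀ = 0.298 m < h_ss, the level will rise toward this value.)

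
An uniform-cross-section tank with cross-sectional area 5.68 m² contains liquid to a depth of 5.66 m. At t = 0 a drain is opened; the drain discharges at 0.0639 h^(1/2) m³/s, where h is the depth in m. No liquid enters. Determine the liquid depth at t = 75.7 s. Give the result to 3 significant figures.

With no inflow, A dh/dt = −0.0639 √h.
This is separable: 2 d(√h)/dt = −0.0639/A, so √h = √h₀ − (0.0639/(2A)) t.
√h = √5.66 − 0.0639·75.7/(2·5.68) = 2.3791 − 0.42581 = 1.9533.
h = 1.9533² = 3.8152 m.

3.82 m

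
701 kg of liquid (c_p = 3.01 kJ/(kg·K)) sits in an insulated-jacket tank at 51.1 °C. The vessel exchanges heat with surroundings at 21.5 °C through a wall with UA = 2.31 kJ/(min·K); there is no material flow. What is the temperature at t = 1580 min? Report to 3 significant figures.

Unsteady energy balance on the tank contents: M c_p dT/dt = −UA(T − T_amb).
dT/dt = (T_ss − T)/τ with T_ss = T_amb = 21.500 °C, τ = M c_p/UA = 701·3.01/2.31 = 913.42 min.
Solution: T(t) = T_ss + (T₀ − T_ss) e^(−t/τ).
T(1580) = 21.500 + (29.600)·0.17733 = 26.749 °C.

26.7 °C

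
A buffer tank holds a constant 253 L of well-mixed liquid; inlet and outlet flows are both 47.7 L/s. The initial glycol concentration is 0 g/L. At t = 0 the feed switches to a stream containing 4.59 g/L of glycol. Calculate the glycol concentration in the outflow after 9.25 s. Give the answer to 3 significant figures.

Species balance on the tank: V dC/dt = Q(C_in − C).
Rewrite as dC/dt + C/τ = C_in/τ, τ = V/Q = 5.3040 s.
C approaches C_in exponentially: C(t) = C_in + (C₀ − C_in) e^(−t/τ).
C(9.25) = 4.59 + (0 − 4.59)·e^(−9.25/5.3040) = 4.59 + (-4.5900)·0.17482 = 3.7876 g/L.

3.79 g/L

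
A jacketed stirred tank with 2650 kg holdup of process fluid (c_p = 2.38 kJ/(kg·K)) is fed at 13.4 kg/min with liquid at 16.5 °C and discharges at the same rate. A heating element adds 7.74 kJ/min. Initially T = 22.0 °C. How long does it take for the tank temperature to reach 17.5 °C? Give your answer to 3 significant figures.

Energy balance: M c_p dT/dt = ṁ c_p (T_in − T) + 7.74.
τ = M/ṁ = 197.76 min; T_ss = T_in + Q̇/(ṁ c_p) = 16.743 °C.
T(t) = T_ss + (T₀ − T_ss) e^(−t/τ). Set T = 17.5:
e^(−t/τ) = (17.5 − 16.743)/(22.0 − 16.743) = 0.14405
t = −197.76 · ln(0.14405) = 383.18 min.

383 min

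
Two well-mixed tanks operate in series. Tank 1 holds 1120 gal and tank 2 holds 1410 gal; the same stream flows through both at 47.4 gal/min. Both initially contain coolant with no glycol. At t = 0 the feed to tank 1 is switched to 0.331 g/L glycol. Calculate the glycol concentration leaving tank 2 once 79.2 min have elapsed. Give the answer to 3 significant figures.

Each tank obeys Vᵢ dCᵢ/dt = Q(Cᵢ₋₁ − Cᵢ), so τᵢ = Vᵢ/Q.
τ₁ = 1120/47.4 = 23.629 min; τ₂ = 1410/47.4 = 29.747 min.
Tank 1: C₁ = C_in(1 − e^(−t/τ₁)). Tank 2 (τ₁ ≠ τ₂): C₂ = C_in[1 − (τ₁ e^(−t/τ₁) − τ₂ e^(−t/τ₂))/(τ₁ − τ₂)].
At t = 79.2: e^(−t/τ₁) = 0.035019, e^(−t/τ₂) = 0.069776.
C₂ = 0.331·[1 − (23.629·0.035019 − 29.747·0.069776)/(-6.1181)] = 0.331·0.79599 = 0.26347 g/L.

0.263 g/L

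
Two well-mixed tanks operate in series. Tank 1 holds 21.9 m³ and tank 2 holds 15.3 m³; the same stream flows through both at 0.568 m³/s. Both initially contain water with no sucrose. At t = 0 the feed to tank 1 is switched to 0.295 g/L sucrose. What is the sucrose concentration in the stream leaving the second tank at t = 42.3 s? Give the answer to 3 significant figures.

0.110 g/L

Each tank obeys Vᵢ dCᵢ/dt = Q(Cᵢ₋₁ − Cᵢ), so τᵢ = Vᵢ/Q.
τ₁ = 21.9/0.568 = 38.556 s; τ₂ = 15.3/0.568 = 26.937 s.
Solving the cascade with C₁(0)=C₂(0)=0 gives C₂(t) = C_in[1 − (τ₁ e^(−t/τ₁) − τ₂ e^(−t/τ₂))/(τ₁ − τ₂)].
At t = 42.3: e^(−t/τ₁) = 0.33384, e^(−t/τ₂) = 0.20797.
C₂ = 0.295·[1 − (38.556·0.33384 − 26.937·0.20797)/(11.620)] = 0.295·0.37438 = 0.11044 g/L.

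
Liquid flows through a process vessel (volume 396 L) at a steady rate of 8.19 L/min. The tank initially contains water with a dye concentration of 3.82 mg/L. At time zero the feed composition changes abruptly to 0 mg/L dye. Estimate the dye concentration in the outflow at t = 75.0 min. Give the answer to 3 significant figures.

Species balance on the tank: V dC/dt = Q(C_in − C).
Rewrite as dC/dt + C/τ = C_in/τ, τ = V/Q = 48.352 min.
C approaches C_in exponentially: C(t) = C_in + (C₀ − C_in) e^(−t/τ).
C(75.0) = 0 + (3.82 − 0)·e^(−75.0/48.352) = 0 + (3.8200)·0.21201 = 0.80987 mg/L.

0.810 mg/L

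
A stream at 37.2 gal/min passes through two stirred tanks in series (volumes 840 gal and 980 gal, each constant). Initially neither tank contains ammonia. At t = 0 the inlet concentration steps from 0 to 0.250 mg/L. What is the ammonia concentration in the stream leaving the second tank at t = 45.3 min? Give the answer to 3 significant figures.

Species balance on tank i: dCᵢ/dt = (Cᵢ₋₁ − Cᵢ)/τᵢ with τᵢ = Vᵢ/Q.
τ₁ = 840/37.2 = 22.581 min; τ₂ = 980/37.2 = 26.344 min.
Tank 1: C₁ = C_in(1 − e^(−t/τ₁)). Tank 2 (τ₁ ≠ τ₂): C₂ = C_in[1 − (τ₁ e^(−t/τ₁) − τ₂ e^(−t/τ₂))/(τ₁ − τ₂)].
At t = 45.3: e^(−t/τ₁) = 0.13451, e^(−t/τ₂) = 0.17915.
C₂ = 0.250·[1 − (22.581·0.13451 − 26.344·0.17915)/(-3.7634)] = 0.250·0.55301 = 0.13825 mg/L.

0.138 mg/L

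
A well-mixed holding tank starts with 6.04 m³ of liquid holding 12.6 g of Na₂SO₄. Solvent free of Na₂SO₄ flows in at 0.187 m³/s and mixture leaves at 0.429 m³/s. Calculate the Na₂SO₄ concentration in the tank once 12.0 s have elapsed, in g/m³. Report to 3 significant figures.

1.26 g/m³

Let m(t) be the amount of Na₂SO₄. Volume: V(t) = V₀ + (Q_in − Q_out) t = 6.04 − 0.24200 t; V(12.0) = 3.1360 m³.
No Na₂SO₄ enters, so dm/dt = −Q_out · (m/V).
dm/m = −Q_out dt/(V₀ − 0.24200 t); integrating gives ln(m/m₀) = −(Q_out/(Q_in−Q_out)) ln(V/V₀).
m = m₀ (V₀/V)^(Q_out/(Q_in−Q_out)) = 12.6 × (6.04/3.1360)^(-1.7727) = 3.9423 g.
C = m/V = 3.9423/3.1360 = 1.2571 g/m³.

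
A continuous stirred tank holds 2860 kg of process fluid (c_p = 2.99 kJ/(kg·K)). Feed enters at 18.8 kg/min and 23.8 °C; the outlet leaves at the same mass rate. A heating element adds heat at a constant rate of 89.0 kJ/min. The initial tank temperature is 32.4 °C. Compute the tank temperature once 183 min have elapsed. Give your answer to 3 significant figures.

27.5 °C

M c_p dT/dt = ṁ c_p (T_in − T) + Q̇.
τ = M/ṁ = 152.13 min; T_ss = T_in + Q̇/(ṁ c_p) = 23.8 + 89.0/(18.8·2.99) = 25.383 °C.
T approaches T_ss exponentially: T(t) = T_ss + (T₀ − T_ss) e^(−t/τ).
T(183) = 25.383 + (7.0167)·e^(−183/152.13) = 25.383 + (7.0167)·0.30031 = 27.490 °C.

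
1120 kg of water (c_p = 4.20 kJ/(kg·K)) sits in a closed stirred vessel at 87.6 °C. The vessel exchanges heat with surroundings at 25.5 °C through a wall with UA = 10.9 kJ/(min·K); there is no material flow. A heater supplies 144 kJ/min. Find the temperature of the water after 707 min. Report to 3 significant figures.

M c_p dT/dt = −UA(T − T_amb) + Q̇.
dT/dt = (T_ss − T)/τ with T_ss = T_amb + Q̇/UA = 25.5 + 144/10.9 = 38.711 °C, τ = M c_p/UA = 1120·4.20/10.9 = 431.56 min.
T approaches T_ss exponentially: T(t) = T_ss + (T₀ − T_ss) e^(−t/τ).
T(707) = 38.711 + (48.889)·0.19432 = 48.211 °C.

48.2 °C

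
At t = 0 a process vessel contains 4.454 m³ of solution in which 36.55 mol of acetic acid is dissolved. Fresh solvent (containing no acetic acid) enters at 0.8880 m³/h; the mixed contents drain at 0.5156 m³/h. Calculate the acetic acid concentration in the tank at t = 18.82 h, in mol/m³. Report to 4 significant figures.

0.8614 mol/m³

Let m(t) be the amount of acetic acid. Volume: V(t) = V₀ + (Q_in − Q_out) t = 4.454 + 0.372400 t; V(18.82) = 11.4626 m³.
Species balance (pure solvent in): dm/dt = −Q_out · m/V(t).
dm/m = −Q_out dt/(V₀ + 0.372400 t); integrating gives ln(m/m₀) = −(Q_out/(Q_in−Q_out)) ln(V/V₀).
m = m₀ (V₀/V)^(Q_out/(Q_in−Q_out)) = 36.55 × (4.454/11.4626)^(1.38453) = 9.87399 mol.
C = m/V = 9.87399/11.4626 = 0.861412 mol/m³.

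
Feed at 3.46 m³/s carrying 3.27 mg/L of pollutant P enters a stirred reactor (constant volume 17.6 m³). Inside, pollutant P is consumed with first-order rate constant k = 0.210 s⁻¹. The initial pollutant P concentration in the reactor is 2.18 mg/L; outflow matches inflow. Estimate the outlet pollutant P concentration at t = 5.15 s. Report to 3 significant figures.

Species balance: V dC/dt = Q C_in − Q C − k V C.
This is linear with rate a = Q/V + k = 0.40659 s⁻¹.
C_ss = Q C_in/(Q + kV) = 1.5811 mg/L; C(t) = C_ss + (C₀ − C_ss) e^(−a t).
C(5.15) = 1.5811 + (0.59892)·e^(−0.40659·5.15) = 1.5811 + (0.59892)·0.12320 = 1.6549 mg/L.

1.65 mg/L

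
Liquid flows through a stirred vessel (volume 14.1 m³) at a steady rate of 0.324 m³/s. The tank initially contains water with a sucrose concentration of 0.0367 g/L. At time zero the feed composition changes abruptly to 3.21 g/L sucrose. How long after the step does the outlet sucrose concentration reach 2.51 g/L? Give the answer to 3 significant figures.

Species balance: V dC/dt = Q(C_in − C) ⇒ τ = V/Q = 43.519 s.
C(t) = C_in + (C₀ − C_in) e^(−t/τ). Set C = 2.51 and solve for t:
e^(−t/τ) = (C − C_in)/(C₀ − C_in) = (2.51 − 3.21)/(0.0367 − 3.21) = 0.22059
t = −τ ln(…) = 43.519 × 1.5114 = 65.776 s.

65.8 s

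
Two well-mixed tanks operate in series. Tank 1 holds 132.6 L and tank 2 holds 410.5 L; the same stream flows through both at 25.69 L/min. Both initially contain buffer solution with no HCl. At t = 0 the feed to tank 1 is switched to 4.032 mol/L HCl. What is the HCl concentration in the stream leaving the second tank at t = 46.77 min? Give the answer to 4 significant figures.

Each tank obeys Vᵢ dCᵢ/dt = Q(Cᵢ₋₁ − Cᵢ), so τᵢ = Vᵢ/Q.
τ₁ = 132.6/25.69 = 5.16154 min; τ₂ = 410.5/25.69 = 15.9790 min.
Solving the cascade with C₁(0)=C₂(0)=0 gives C₂(t) = C_in[1 − (τ₁ e^(−t/τ₁) − τ₂ e^(−t/τ₂))/(τ₁ − τ₂)].
At t = 46.77: e^(−t/τ₁) = 0.000116078, e^(−t/τ₂) = 0.0535591.
C₂ = 4.032·[1 − (5.16154·0.000116078 − 15.9790·0.0535591)/(-10.8174)] = 4.032·0.920941 = 3.71323 mol/L.

3.713 mol/L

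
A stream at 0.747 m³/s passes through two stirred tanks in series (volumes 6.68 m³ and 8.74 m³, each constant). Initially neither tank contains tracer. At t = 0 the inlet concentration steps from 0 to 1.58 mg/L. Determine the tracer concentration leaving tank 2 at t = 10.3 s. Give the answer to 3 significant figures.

0.420 mg/L

Time constants: τᵢ = Vᵢ/Q for each well-mixed tank.
τ₁ = 6.68/0.747 = 8.9424 s; τ₂ = 8.74/0.747 = 11.700 s.
Tank 1: C₁ = C_in(1 − e^(−t/τ₁)). Tank 2 (τ₁ ≠ τ₂): C₂ = C_in[1 − (τ₁ e^(−t/τ₁) − τ₂ e^(−t/τ₂))/(τ₁ − τ₂)].
At t = 10.3: e^(−t/τ₁) = 0.31606, e^(−t/τ₂) = 0.41465.
C₂ = 1.58·[1 − (8.9424·0.31606 − 11.700·0.41465)/(-2.7577)] = 1.58·0.26568 = 0.41978 mg/L.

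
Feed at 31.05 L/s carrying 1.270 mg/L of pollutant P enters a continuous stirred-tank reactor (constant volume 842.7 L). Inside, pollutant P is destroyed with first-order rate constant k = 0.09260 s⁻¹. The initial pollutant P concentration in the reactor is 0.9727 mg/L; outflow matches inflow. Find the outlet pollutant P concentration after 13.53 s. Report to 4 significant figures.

V dC/dt = Q(C_in − C) − k V C.
dC/dt = (Q/V) C_in − (Q/V + k) C; effective rate a = Q/V + k = 0.0368459 + 0.09260 = 0.129446 s⁻¹.
C_ss = Q C_in/(Q + kV) = 0.361497 mg/L; C(t) = C_ss + (C₀ − C_ss) e^(−a t).
C(13.53) = 0.361497 + (0.611203)·e^(−0.129446·13.53) = 0.361497 + (0.611203)·0.173530 = 0.467559 mg/L.

0.4676 mg/L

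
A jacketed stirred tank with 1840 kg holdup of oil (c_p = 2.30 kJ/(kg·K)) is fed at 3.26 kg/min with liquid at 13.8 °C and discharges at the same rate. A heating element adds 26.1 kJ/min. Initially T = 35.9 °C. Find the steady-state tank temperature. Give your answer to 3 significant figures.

Energy balance: M c_p dT/dt = ṁ c_p (T_in − T) + 26.1.
At steady state dT/dt = 0 ⇒ T_ss = T_in + Q̇/(ṁ c_p) = 13.8 + 26.1/(3.26·2.30) = 17.281 °C.

17.3 °C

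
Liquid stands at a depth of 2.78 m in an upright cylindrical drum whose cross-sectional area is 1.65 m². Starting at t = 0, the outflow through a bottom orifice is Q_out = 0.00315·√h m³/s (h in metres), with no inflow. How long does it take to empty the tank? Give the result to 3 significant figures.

1750 s

Mass balance (ρ constant): A dh/dt = −0.00315 √h.
Separate and integrate: 2(√h − √h₀) = −(0.00315/A) t.
Tank is empty when √h = 0: t_empty = 2A√h₀/0.00315.
t_empty = 2·1.65·√2.78/0.00315 = 3.3000·1.6673/0.00315 = 1746.7 s.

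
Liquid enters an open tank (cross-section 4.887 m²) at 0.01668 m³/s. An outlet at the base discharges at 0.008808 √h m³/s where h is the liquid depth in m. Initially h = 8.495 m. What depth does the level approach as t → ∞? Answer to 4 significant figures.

3.586 m

A dh/dt = Q_in − 0.008808 √h. Steady state requires inflow = outflow:
Q_in = 0.008808 √h_ss ⇒ √h_ss = 0.01668/0.008808 = 1.89373.
h_ss = 1.89373² = 3.58622 m. (Since h₀ = 8.495 m > h_ss, the level will fall toward this value.)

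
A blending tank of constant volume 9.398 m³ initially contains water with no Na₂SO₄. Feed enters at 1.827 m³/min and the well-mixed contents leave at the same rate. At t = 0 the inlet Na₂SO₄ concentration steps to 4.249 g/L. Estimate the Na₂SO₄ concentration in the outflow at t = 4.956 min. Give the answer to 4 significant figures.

2.628 g/L

Species balance on the tank: V dC/dt = Q(C_in − C).
Time constant τ = V/Q = 9.398/1.827 = 5.14395 min.
Solution: C(t) = C_in + (C₀ − C_in) e^(−t/τ).
C(4.956) = 4.249 + (0 − 4.249)·e^(−4.956/5.14395) = 4.249 + (-4.24900)·0.381570 = 2.62771 g/L.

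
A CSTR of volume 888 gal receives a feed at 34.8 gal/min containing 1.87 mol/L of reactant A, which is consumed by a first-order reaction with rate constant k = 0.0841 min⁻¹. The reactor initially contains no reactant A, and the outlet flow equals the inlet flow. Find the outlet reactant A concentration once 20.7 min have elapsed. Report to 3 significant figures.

Accumulation = in − out − consumed: V dC/dt = Q C_in − Q C − k V C.
This is linear with rate a = Q/V + k = 0.12329 min⁻¹.
C_ss = Q C_in/(Q + kV) = 0.59441 mol/L; C(t) = C_ss + (C₀ − C_ss) e^(−a t).
C(20.7) = 0.59441 + (-0.59441)·e^(−0.12329·20.7) = 0.59441 + (-0.59441)·0.077919 = 0.54809 mol/L.

0.548 mol/L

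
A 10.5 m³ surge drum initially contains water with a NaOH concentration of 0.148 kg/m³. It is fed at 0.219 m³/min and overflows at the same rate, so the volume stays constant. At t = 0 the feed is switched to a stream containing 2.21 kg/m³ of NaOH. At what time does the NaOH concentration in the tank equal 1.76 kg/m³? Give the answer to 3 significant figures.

73.0 min

Transient balance on the dissolved component: V dC/dt = Q(C_in − C), so τ = V/Q = 47.945 min.
C(t) = C_in + (C₀ − C_in) e^(−t/τ). Set C = 1.76 and solve for t:
e^(−t/τ) = (C − C_in)/(C₀ − C_in) = (1.76 − 2.21)/(0.148 − 2.21) = 0.21823
t = −τ ln(…) = 47.945 × 1.5222 = 72.981 min.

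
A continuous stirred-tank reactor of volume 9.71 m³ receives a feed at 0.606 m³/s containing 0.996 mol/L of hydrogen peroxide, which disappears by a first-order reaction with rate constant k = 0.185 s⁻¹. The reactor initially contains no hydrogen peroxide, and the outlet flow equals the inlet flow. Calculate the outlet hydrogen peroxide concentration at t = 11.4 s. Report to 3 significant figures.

0.236 mol/L

Accumulation = in − out − consumed: V dC/dt = Q C_in − Q C − k V C.
This is linear with rate a = Q/V + k = 0.24741 s⁻¹.
C_ss = Q C_in/(Q + kV) = 0.25124 mol/L; C(t) = C_ss + (C₀ − C_ss) e^(−a t).
C(11.4) = 0.25124 + (-0.25124)·e^(−0.24741·11.4) = 0.25124 + (-0.25124)·0.059578 = 0.23628 mol/L.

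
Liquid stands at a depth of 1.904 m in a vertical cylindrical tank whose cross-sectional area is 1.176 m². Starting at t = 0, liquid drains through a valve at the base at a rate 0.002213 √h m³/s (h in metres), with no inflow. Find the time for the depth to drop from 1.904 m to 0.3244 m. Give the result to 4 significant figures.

With no inflow, A dh/dt = −0.002213 √h.
This is separable: 2 d(√h)/dt = −0.002213/A, so √h = √h₀ − (0.002213/(2A)) t.
t = 2A(√h₀ − √h)/0.002213 = 2·1.176·(√1.904 − √0.3244)/0.002213
  = 2.35200 × (1.37986 − 0.569561) / 0.002213 = 861.189 s.

861.2 s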